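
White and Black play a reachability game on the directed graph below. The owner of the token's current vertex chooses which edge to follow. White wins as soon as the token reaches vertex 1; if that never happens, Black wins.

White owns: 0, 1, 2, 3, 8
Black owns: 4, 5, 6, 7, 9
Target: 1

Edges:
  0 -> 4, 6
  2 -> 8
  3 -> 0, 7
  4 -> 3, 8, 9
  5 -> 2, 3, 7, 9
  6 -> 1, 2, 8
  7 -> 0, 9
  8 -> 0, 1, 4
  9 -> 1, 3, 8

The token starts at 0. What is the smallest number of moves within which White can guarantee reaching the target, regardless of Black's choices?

A0 = {1}
A1: add {8} — 8 (White) has 8→1.
A2: add {2} — 2 (White) has 2→8.
A3: add {6} — 6 (Black): all of {1, 2, 8} already in.
A4: add {0} — 0 (White) has 0→6.
0 enters the attractor at level 4, so White can force the target in 4 moves from there.

4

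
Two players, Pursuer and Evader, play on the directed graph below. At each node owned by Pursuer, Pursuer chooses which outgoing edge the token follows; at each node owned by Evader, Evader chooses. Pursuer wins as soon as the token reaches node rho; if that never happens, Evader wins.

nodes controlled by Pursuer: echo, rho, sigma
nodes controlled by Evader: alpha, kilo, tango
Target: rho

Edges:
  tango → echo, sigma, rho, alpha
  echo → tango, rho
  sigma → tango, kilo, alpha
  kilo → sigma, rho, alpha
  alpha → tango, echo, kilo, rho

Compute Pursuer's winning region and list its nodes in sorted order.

echo, rho

A0 = {rho}
A1: add {echo} — echo (Pursuer) has echo→rho.
A2 = A1; e.g. tango (Evader) can still go to sigma. Fixed point.
Pursuer's winning region = {echo, rho}.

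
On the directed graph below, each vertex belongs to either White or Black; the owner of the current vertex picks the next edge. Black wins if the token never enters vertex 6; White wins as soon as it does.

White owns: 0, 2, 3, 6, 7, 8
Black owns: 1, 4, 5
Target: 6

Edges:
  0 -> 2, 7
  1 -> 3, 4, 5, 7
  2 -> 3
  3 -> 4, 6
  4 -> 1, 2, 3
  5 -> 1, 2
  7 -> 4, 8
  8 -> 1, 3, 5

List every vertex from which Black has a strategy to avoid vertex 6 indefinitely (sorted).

1, 4, 5

A0 = {6}
A1: add {3} — 3 (White) has 3→6.
A2: add {2, 8} — 2 (White) has 2→3; 8 (White) has 8→3.
A3: add {0, 7} — 0 (White) has 0→2; 7 (White) has 7→8.
A4 = A3; e.g. 1 (Black) can still go to 4. Fixed point.
White's attractor = {0, 2, 3, 6, 7, 8}; Black avoids the target exactly from the complement.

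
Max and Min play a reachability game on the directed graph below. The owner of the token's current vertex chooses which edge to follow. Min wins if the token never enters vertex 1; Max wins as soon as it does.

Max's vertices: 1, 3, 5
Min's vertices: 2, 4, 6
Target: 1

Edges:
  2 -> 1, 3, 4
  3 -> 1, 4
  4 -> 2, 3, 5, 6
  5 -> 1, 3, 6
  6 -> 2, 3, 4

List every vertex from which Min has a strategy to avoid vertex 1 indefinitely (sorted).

A0 = {1}
A1: add {3, 5} — 3 (Max) has 3→1; 5 (Max) has 5→1.
A2 = A1; e.g. 2 (Min) can still go to 4. Fixed point.
Max's attractor = {1, 3, 5}; Min avoids the target exactly from the complement.

2, 4, 6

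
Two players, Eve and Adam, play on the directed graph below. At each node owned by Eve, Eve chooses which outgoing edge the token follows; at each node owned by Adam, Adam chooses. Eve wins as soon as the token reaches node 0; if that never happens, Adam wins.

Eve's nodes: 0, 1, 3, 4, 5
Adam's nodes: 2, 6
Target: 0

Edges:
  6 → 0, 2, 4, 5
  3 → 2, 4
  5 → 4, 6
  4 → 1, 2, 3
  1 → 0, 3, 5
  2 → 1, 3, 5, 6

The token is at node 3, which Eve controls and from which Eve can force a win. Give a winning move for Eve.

4

A0 = {0}
A1: add {1} — 1 (Eve) has 1→0.
A2: add {4} — 4 (Eve) has 4→1.
A3: add {3, 5} — 3 (Eve) has 3→4; 5 (Eve) has 5→4.
A4 = A3; e.g. 2 (Adam) can still go to 6. Fixed point.
From 3, successor 4 is in the attractor (rank 2); the other successor 2 is not.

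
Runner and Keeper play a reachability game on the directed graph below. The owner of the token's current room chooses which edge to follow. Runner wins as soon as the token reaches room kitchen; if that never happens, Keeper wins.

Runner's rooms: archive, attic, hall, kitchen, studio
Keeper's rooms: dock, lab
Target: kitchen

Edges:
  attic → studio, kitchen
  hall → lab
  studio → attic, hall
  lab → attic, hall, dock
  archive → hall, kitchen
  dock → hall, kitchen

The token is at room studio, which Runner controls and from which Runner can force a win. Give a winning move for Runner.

attic

A0 = {kitchen}
A1: add {archive, attic} — attic (Runner) has attic→kitchen; archive (Runner) has archive→kitchen.
A2: add {studio} — studio (Runner) has studio→attic.
A3 = A2; e.g. hall (Runner) has no edge into A2. Fixed point.
From studio, successor attic is in the attractor (rank 1); the other successor hall is not.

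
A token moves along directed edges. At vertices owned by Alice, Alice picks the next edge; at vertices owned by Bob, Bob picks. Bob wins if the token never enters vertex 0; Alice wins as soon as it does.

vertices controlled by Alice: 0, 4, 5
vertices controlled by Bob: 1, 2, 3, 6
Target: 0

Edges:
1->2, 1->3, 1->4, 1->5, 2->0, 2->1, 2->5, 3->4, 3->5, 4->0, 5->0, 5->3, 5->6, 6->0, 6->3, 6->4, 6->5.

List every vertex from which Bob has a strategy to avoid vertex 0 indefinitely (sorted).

1, 2

A0 = {0}
A1: add {4, 5} — 4 (Alice) has 4→0; 5 (Alice) has 5→0.
A2: add {3} — 3 (Bob): all of {4, 5} already in.
A3: add {6} — 6 (Bob): all of {0, 3, 4, 5} already in.
A4 = A3; e.g. 1 (Bob) can still go to 2. Fixed point.
Alice's attractor = {0, 3, 4, 5, 6}; Bob avoids the target exactly from the complement.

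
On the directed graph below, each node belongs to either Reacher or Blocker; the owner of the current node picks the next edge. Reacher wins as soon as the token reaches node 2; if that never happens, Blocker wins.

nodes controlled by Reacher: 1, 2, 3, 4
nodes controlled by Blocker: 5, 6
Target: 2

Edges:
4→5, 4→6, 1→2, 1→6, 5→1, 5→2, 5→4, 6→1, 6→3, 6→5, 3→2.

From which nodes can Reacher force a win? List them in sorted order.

1, 2, 3

A0 = {2}
A1: add {1, 3} — 1 (Reacher) has 1→2; 3 (Reacher) has 3→2.
A2 = A1; e.g. 4 (Reacher) has no edge into A1. Fixed point.
Reacher's winning region = {1, 2, 3}.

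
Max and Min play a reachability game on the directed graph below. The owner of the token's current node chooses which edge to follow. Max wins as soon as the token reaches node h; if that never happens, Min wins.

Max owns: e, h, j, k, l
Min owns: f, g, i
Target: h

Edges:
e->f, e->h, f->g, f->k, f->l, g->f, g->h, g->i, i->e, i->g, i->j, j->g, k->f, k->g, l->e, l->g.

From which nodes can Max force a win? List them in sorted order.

e, h, l

A0 = {h}
A1: add {e} — e (Max) has e→h.
A2: add {l} — l (Max) has l→e.
A3 = A2; e.g. f (Min) can still go to g. Fixed point.
Max's winning region = {e, h, l}.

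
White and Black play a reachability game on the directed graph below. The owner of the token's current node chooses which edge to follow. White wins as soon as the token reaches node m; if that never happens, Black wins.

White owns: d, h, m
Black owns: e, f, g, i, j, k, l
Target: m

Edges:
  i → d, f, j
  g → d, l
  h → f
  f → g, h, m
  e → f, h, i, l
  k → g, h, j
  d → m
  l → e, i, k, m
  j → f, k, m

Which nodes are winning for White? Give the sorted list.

A0 = {m}
A1: add {d} — d (White) has d→m.
A2 = A1; e.g. e (Black) can still go to f. Fixed point.
White's winning region = {d, m}.

d, m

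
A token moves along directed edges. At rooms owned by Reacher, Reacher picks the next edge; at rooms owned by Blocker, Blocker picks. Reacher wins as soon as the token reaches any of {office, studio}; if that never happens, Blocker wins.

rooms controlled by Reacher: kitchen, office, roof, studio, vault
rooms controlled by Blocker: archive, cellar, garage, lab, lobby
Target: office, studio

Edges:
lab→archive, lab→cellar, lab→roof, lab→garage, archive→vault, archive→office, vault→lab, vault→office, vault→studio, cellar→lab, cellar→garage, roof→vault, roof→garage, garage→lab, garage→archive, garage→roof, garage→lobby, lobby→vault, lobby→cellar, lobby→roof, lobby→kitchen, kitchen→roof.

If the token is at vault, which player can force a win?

Reacher

A0 = {office, studio}
A1: add {vault} — vault (Reacher) has vault→office.
vault ∈ A1, so Reacher can force the target.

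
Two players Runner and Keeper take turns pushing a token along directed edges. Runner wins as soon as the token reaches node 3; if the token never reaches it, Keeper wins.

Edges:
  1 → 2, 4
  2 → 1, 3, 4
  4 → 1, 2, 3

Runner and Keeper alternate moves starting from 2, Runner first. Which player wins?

Track states (vertex, player-to-move).
A0 = {(3,Runner), (3,Keeper)}
A1: add {(2,Runner), (4,Runner)}.
(2,Runner) ∈ A1 ⇒ Runner forces the target.

Runner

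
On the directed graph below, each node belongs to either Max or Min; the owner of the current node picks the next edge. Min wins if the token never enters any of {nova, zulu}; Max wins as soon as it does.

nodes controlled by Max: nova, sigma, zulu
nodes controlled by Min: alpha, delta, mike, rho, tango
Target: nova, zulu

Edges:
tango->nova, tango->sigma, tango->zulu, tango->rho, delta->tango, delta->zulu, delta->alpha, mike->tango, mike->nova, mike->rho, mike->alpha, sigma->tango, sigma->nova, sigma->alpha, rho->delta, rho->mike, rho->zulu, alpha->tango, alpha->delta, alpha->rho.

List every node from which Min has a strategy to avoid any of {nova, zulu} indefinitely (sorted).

A0 = {nova, zulu}
A1: add {sigma} — sigma (Max) has sigma→nova.
A2 = A1; e.g. tango (Min) can still go to rho. Fixed point.
Max's attractor = {nova, sigma, zulu}; Min avoids the target exactly from the complement.

alpha, delta, mike, rho, tango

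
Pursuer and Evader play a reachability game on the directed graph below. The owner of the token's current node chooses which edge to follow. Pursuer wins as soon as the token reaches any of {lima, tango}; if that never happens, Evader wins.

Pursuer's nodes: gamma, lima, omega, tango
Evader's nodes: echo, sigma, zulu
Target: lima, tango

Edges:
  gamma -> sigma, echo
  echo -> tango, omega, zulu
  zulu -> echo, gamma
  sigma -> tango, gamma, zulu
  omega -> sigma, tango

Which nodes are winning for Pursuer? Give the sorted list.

lima, omega, tango

A0 = {lima, tango}
A1: add {omega} — omega (Pursuer) has omega→tango.
A2 = A1; e.g. sigma (Evader) can still go to gamma. Fixed point.
Pursuer's winning region = {lima, omega, tango}.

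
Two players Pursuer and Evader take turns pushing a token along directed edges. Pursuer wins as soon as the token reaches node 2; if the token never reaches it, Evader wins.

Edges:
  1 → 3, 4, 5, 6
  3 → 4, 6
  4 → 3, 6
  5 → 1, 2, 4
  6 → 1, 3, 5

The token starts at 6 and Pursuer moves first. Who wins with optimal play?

Track states (vertex, player-to-move).
A0 = {(2,Pursuer), (2,Evader)}
A1: add {(5,Pursuer)}.
A2 = A1; e.g. (1,Pursuer) stays out. (6,Pursuer) never enters ⇒ Evader avoids the target.

Evader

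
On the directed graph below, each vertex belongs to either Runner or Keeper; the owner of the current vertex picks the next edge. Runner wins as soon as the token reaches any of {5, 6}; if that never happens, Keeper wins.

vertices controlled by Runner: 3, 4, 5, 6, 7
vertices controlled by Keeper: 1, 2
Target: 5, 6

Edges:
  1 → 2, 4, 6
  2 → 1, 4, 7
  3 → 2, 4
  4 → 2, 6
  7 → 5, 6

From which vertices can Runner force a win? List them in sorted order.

A0 = {5, 6}
A1: add {4, 7} — 4 (Runner) has 4→6; 7 (Runner) has 7→5.
A2: add {3} — 3 (Runner) has 3→4.
A3 = A2; e.g. 1 (Keeper) can still go to 2. Fixed point.
Runner's winning region = {3, 4, 5, 6, 7}.

3, 4, 5, 6, 7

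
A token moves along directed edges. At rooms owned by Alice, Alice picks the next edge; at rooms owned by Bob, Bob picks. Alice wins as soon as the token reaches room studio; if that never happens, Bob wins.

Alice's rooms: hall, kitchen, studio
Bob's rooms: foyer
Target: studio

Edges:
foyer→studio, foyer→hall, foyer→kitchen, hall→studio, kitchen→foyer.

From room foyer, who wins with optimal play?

A0 = {studio}
A1: add {hall} — hall (Alice) has hall→studio.
A2 = A1; e.g. foyer (Bob) can still go to kitchen. Fixed point.
foyer never enters the attractor, so Bob can avoid the target forever.

Bob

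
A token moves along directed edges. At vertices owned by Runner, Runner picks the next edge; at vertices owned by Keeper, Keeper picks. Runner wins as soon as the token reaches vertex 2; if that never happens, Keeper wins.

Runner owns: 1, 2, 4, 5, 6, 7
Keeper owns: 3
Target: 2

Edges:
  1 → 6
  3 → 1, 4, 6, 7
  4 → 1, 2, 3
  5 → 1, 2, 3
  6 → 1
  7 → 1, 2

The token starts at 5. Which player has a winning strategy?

Runner

A0 = {2}
A1: add {4, 5, 7} — 4 (Runner) has 4→2; 5 (Runner) has 5→2; 7 (Runner) has 7→2.
A2 = A1; e.g. 1 (Runner) has no edge into A1. Fixed point.
5 ∈ A1, so Runner can force the target.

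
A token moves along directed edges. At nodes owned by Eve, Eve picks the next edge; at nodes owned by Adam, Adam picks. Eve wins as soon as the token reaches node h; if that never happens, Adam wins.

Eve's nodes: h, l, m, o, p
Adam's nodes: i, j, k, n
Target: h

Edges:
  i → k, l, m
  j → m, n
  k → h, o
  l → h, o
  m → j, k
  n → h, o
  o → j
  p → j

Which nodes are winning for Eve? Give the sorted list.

h, l

A0 = {h}
A1: add {l} — l (Eve) has l→h.
A2 = A1; e.g. i (Adam) can still go to k. Fixed point.
Eve's winning region = {h, l}.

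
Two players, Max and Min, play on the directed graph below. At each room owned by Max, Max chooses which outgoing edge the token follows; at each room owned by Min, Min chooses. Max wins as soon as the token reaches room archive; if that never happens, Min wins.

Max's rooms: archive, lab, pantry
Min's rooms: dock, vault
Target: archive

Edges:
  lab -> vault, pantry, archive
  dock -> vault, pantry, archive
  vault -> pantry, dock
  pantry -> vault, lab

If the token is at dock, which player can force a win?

A0 = {archive}
A1: add {lab} — lab (Max) has lab→archive.
A2: add {pantry} — pantry (Max) has pantry→lab.
A3 = A2; e.g. vault (Min) can still go to dock. Fixed point.
dock never enters the attractor, so Min can avoid the target forever.

Min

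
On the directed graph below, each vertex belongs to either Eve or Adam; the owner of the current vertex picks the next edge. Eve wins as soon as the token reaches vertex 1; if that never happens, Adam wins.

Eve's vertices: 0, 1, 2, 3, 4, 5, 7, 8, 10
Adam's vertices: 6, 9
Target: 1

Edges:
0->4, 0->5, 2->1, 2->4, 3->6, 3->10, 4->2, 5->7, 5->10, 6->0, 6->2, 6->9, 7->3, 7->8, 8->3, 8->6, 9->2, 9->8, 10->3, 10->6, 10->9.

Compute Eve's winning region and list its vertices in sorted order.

0, 1, 2, 4

A0 = {1}
A1: add {2} — 2 (Eve) has 2→1.
A2: add {4} — 4 (Eve) has 4→2.
A3: add {0} — 0 (Eve) has 0→4.
A4 = A3; e.g. 3 (Eve) has no edge into A3. Fixed point.
Eve's winning region = {0, 1, 2, 4}.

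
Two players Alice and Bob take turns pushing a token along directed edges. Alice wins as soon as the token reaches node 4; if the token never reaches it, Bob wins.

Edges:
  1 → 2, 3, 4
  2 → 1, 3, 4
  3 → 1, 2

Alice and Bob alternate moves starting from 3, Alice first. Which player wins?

Track states (vertex, player-to-move).
A0 = {(4,Alice), (4,Bob)}
A1: add {(1,Alice), (2,Alice)}.
A2: add {(3,Bob)}.
A3 = A2; e.g. (1,Bob) stays out. (3,Alice) never enters ⇒ Bob avoids the target.

Bob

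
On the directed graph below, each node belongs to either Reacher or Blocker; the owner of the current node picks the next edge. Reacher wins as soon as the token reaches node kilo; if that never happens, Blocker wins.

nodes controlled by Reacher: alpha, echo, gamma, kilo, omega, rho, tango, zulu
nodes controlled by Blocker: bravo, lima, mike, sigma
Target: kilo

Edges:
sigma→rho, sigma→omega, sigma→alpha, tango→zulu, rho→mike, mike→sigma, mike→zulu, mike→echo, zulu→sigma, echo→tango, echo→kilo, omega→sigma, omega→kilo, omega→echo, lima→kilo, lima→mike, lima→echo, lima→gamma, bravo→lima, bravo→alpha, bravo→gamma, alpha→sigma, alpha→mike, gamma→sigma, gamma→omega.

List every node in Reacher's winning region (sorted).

A0 = {kilo}
A1: add {echo, omega} — echo (Reacher) has echo→kilo; omega (Reacher) has omega→kilo.
A2: add {gamma} — gamma (Reacher) has gamma→omega.
A3 = A2; e.g. sigma (Blocker) can still go to rho. Fixed point.
Reacher's winning region = {echo, gamma, kilo, omega}.

echo, gamma, kilo, omega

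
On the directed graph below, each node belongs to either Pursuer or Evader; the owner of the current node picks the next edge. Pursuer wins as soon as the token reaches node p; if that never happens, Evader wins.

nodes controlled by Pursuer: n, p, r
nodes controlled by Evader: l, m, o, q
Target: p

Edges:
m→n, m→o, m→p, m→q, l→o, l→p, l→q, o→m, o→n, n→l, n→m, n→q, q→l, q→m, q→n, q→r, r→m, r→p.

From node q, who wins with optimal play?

A0 = {p}
A1: add {r} — r (Pursuer) has r→p.
A2 = A1; e.g. l (Evader) can still go to o. Fixed point.
q never enters the attractor, so Evader can avoid the target forever.

Evader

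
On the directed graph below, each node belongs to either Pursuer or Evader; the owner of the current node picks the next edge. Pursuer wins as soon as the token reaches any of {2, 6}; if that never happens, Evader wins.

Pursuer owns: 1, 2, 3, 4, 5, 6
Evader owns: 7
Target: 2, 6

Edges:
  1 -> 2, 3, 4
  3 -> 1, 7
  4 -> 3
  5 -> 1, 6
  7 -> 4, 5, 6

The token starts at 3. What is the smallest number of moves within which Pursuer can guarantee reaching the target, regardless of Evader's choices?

A0 = {2, 6}
A1: add {1, 5} — 1 (Pursuer) has 1→2; 5 (Pursuer) has 5→6.
A2: add {3} — 3 (Pursuer) has 3→1.
3 enters the attractor at level 2, so Pursuer can force the target in 2 moves from there.

2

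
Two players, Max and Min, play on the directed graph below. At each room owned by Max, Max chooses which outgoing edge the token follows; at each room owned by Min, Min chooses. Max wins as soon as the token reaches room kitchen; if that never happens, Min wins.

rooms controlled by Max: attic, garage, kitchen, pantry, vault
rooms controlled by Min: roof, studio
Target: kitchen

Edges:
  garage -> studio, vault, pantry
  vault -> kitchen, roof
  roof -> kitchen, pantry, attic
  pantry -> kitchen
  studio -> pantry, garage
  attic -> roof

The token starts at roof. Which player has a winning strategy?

A0 = {kitchen}
A1: add {pantry, vault} — vault (Max) has vault→kitchen; pantry (Max) has pantry→kitchen.
A2: add {garage} — garage (Max) has garage→vault.
A3: add {studio} — studio (Min): all of {pantry, garage} already in.
A4 = A3; e.g. roof (Min) can still go to attic. Fixed point.
roof never enters the attractor, so Min can avoid the target forever.

Min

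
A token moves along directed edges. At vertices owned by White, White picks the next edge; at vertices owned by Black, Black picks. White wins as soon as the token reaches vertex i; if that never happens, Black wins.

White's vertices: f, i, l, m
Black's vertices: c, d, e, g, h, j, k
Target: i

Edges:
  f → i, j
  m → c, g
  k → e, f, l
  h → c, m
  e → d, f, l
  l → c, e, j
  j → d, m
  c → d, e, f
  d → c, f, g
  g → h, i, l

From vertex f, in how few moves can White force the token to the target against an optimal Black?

1

A0 = {i}
A1: add {f} — f (White) has f→i.
A2 = A1; e.g. c (Black) can still go to d. Fixed point.
f enters the attractor at level 1, so White can force the target in 1 move from there.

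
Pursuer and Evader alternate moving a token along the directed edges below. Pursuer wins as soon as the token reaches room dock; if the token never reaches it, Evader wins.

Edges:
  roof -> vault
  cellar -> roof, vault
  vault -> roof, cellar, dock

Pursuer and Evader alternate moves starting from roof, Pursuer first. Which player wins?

Evader

Track states (vertex, player-to-move).
A0 = {(dock,Pursuer), (dock,Evader)}
A1: add {(vault,Pursuer)}.
A2: add {(roof,Evader)}.
A3: add {(cellar,Pursuer)}.
A4 = A3; e.g. (roof,Pursuer) stays out. (roof,Pursuer) never enters ⇒ Evader avoids the target.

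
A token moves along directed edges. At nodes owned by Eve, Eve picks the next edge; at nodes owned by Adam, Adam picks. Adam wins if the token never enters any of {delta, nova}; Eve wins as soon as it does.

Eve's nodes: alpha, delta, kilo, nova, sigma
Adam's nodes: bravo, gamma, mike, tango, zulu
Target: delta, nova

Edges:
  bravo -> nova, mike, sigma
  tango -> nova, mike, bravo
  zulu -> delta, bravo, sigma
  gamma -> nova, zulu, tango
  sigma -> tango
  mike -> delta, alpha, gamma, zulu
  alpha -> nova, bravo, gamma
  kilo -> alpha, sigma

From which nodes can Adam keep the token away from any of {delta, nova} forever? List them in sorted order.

A0 = {delta, nova}
A1: add {alpha} — alpha (Eve) has alpha→nova.
A2: add {kilo} — kilo (Eve) has kilo→alpha.
A3 = A2; e.g. mike (Adam) can still go to gamma. Fixed point.
Eve's attractor = {alpha, delta, kilo, nova}; Adam avoids the target exactly from the complement.

bravo, gamma, mike, sigma, tango, zulu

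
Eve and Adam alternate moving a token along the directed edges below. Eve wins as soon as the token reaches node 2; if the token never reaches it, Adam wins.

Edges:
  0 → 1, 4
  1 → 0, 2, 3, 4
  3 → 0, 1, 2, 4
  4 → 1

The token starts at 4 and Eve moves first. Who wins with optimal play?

Adam

Track states (vertex, player-to-move).
A0 = {(2,Eve), (2,Adam)}
A1: add {(1,Eve), (3,Eve)}.
A2: add {(4,Adam)}.
A3: add {(0,Eve)}.
A4 = A3; e.g. (0,Adam) stays out. (4,Eve) never enters ⇒ Adam avoids the target.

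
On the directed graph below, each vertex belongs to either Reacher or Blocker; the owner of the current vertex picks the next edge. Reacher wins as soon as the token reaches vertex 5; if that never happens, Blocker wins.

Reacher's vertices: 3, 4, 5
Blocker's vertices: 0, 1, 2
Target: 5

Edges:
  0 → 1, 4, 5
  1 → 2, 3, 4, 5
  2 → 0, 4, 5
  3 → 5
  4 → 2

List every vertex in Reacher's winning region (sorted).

A0 = {5}
A1: add {3} — 3 (Reacher) has 3→5.
A2 = A1; e.g. 0 (Blocker) can still go to 1. Fixed point.
Reacher's winning region = {3, 5}.

3, 5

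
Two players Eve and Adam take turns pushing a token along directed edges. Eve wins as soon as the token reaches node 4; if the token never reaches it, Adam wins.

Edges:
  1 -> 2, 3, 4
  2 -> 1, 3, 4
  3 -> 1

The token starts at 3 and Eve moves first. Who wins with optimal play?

Track states (vertex, player-to-move).
A0 = {(4,Eve), (4,Adam)}
A1: add {(1,Eve), (2,Eve)}.
A2: add {(3,Adam)}.
A3 = A2; e.g. (1,Adam) stays out. (3,Eve) never enters ⇒ Adam avoids the target.

Adam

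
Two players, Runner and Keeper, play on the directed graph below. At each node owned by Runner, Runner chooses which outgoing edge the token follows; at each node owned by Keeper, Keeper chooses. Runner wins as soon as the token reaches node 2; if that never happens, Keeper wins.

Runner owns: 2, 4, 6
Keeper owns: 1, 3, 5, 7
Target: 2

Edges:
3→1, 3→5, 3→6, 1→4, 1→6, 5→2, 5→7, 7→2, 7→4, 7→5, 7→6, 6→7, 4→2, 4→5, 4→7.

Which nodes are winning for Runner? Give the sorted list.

2, 4

A0 = {2}
A1: add {4} — 4 (Runner) has 4→2.
A2 = A1; e.g. 1 (Keeper) can still go to 6. Fixed point.
Runner's winning region = {2, 4}.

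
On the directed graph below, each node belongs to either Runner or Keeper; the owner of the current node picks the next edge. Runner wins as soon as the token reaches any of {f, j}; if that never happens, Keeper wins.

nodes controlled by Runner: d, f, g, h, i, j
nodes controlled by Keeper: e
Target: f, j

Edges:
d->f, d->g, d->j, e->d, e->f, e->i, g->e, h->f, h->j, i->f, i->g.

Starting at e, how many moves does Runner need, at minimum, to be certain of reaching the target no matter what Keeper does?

A0 = {f, j}
A1: add {d, h, i} — d (Runner) has d→f; h (Runner) has h→f; i (Runner) has i→f.
A2: add {e} — e (Keeper): all of {d, f, i} already in.
e enters the attractor at level 2, so Runner can force the target in 2 moves from there.

2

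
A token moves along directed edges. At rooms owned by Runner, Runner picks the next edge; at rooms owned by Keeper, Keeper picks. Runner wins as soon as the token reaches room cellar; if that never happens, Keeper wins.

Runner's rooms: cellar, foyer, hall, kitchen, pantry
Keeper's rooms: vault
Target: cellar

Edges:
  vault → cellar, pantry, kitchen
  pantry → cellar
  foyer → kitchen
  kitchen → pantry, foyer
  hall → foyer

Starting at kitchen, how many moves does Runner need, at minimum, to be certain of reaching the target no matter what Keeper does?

A0 = {cellar}
A1: add {pantry} — pantry (Runner) has pantry→cellar.
A2: add {kitchen} — kitchen (Runner) has kitchen→pantry.
kitchen enters the attractor at level 2, so Runner can force the target in 2 moves from there.

2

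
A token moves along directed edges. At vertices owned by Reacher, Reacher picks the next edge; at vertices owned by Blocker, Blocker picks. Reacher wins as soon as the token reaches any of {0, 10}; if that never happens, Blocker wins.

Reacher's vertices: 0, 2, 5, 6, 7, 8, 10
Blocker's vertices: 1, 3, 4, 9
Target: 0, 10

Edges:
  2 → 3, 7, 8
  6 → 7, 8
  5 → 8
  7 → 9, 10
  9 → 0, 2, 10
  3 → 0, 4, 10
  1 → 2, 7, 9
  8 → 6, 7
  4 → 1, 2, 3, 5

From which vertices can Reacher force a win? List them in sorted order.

A0 = {0, 10}
A1: add {7} — 7 (Reacher) has 7→10.
A2: add {2, 6, 8} — 2 (Reacher) has 2→7; 6 (Reacher) has 6→7; 8 (Reacher) has 8→7.
A3: add {5, 9} — 5 (Reacher) has 5→8; 9 (Blocker): all of {0, 2, 10} already in.
A4: add {1} — 1 (Blocker): all of {2, 7, 9} already in.
A5 = A4; e.g. 3 (Blocker) can still go to 4. Fixed point.
Reacher's winning region = {0, 1, 2, 5, 6, 7, 8, 9, 10}.

0, 1, 2, 5, 6, 7, 8, 9, 10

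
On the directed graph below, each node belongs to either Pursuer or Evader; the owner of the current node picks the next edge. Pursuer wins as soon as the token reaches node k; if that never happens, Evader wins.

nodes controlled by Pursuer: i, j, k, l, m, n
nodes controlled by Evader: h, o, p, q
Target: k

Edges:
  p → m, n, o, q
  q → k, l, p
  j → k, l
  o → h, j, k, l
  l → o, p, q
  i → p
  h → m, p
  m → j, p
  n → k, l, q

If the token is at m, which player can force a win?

Pursuer

A0 = {k}
A1: add {j, n} — j (Pursuer) has j→k; n (Pursuer) has n→k.
A2: add {m} — m (Pursuer) has m→j.
A3 = A2; e.g. h (Evader) can still go to p. Fixed point.
m ∈ A2, so Pursuer can force the target.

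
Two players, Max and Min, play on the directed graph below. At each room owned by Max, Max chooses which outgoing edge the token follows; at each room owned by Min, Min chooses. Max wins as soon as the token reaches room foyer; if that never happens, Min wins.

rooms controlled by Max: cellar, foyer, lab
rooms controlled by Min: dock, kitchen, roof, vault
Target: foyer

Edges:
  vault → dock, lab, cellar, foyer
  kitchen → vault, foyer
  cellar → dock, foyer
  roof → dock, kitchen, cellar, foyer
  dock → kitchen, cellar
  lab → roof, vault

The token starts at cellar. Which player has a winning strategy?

A0 = {foyer}
A1: add {cellar} — cellar (Max) has cellar→foyer.
A2 = A1; e.g. dock (Min) can still go to kitchen. Fixed point.
cellar ∈ A1, so Max can force the target.

Max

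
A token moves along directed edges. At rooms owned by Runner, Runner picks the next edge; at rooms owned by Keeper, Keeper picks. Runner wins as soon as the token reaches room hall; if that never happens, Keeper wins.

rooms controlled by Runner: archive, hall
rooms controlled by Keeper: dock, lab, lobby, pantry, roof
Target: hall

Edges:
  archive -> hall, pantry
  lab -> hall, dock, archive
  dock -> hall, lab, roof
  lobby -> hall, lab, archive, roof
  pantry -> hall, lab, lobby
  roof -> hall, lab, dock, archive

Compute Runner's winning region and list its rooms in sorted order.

A0 = {hall}
A1: add {archive} — archive (Runner) has archive→hall.
A2 = A1; e.g. lab (Keeper) can still go to dock. Fixed point.
Runner's winning region = {archive, hall}.

archive, hall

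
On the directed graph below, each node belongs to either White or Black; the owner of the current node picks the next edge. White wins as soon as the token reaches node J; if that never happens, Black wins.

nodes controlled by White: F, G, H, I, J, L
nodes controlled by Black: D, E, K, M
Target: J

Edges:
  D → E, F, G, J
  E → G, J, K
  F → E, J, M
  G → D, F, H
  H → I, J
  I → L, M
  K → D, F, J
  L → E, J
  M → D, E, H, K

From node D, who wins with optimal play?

Black

A0 = {J}
A1: add {F, H, L} — F (White) has F→J; H (White) has H→J; L (White) has L→J.
A2: add {G, I} — G (White) has G→F; I (White) has I→L.
A3 = A2; e.g. D (Black) can still go to E. Fixed point.
D never enters the attractor, so Black can avoid the target forever.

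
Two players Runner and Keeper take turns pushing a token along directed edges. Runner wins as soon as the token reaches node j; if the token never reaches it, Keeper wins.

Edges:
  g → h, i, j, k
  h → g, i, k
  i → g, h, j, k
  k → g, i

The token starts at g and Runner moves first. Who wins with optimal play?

Runner

Track states (vertex, player-to-move).
A0 = {(j,Runner), (j,Keeper)}
A1: add {(g,Runner), (i,Runner)}.
(g,Runner) ∈ A1 ⇒ Runner forces the target.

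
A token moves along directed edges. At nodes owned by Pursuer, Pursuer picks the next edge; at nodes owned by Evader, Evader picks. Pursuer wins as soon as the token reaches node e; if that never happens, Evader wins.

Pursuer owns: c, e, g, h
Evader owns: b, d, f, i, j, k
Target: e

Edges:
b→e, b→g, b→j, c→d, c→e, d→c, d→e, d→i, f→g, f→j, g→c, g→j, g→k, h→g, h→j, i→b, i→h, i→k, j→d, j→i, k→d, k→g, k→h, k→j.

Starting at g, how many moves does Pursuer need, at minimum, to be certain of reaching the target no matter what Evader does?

2

A0 = {e}
A1: add {c} — c (Pursuer) has c→e.
A2: add {g} — g (Pursuer) has g→c.
g enters the attractor at level 2, so Pursuer can force the target in 2 moves from there.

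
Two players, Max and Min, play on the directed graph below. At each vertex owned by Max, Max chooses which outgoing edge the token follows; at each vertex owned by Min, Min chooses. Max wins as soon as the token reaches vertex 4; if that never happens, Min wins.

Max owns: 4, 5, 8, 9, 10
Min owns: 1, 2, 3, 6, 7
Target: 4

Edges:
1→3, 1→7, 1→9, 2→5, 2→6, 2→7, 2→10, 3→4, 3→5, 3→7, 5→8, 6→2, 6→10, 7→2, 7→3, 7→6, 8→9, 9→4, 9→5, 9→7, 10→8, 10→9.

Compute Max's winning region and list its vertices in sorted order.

A0 = {4}
A1: add {9} — 9 (Max) has 9→4.
A2: add {8, 10} — 8 (Max) has 8→9; 10 (Max) has 10→9.
A3: add {5} — 5 (Max) has 5→8.
A4 = A3; e.g. 1 (Min) can still go to 3. Fixed point.
Max's winning region = {4, 5, 8, 9, 10}.

4, 5, 8, 9, 10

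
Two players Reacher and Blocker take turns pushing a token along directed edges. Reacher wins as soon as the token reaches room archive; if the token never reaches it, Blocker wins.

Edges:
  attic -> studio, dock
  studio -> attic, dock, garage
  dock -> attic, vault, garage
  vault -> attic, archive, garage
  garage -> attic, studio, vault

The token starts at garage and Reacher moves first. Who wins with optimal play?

Blocker

Track states (vertex, player-to-move).
A0 = {(archive,Reacher), (archive,Blocker)}
A1: add {(vault,Reacher)}.
A2 = A1; e.g. (attic,Reacher) stays out. (garage,Reacher) never enters ⇒ Blocker avoids the target.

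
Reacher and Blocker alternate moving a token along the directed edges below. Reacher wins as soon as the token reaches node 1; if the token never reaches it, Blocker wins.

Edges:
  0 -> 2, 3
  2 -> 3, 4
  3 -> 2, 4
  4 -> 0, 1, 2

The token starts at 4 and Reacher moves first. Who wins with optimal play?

Reacher

Track states (vertex, player-to-move).
A0 = {(1,Reacher), (1,Blocker)}
A1: add {(4,Reacher)}.
(4,Reacher) ∈ A1 ⇒ Reacher forces the target.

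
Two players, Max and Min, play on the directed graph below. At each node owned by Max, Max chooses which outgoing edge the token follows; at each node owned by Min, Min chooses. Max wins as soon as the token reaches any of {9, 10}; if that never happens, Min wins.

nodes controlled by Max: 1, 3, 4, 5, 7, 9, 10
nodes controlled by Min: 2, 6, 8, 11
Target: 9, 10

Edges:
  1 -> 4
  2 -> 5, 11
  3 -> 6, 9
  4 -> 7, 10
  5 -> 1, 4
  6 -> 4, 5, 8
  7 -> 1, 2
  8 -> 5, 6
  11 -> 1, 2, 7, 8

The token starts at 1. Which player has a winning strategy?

A0 = {9, 10}
A1: add {3, 4} — 3 (Max) has 3→9; 4 (Max) has 4→10.
A2: add {1, 5} — 1 (Max) has 1→4; 5 (Max) has 5→4.
1 ∈ A2, so Max can force the target.

Max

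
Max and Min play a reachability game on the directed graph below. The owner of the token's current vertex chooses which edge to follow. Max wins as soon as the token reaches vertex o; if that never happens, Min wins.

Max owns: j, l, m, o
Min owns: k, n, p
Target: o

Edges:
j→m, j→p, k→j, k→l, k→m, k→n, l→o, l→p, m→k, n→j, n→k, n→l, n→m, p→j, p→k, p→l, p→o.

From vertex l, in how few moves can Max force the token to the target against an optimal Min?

1

A0 = {o}
A1: add {l} — l (Max) has l→o.
A2 = A1; e.g. j (Max) has no edge into A1. Fixed point.
l enters the attractor at level 1, so Max can force the target in 1 move from there.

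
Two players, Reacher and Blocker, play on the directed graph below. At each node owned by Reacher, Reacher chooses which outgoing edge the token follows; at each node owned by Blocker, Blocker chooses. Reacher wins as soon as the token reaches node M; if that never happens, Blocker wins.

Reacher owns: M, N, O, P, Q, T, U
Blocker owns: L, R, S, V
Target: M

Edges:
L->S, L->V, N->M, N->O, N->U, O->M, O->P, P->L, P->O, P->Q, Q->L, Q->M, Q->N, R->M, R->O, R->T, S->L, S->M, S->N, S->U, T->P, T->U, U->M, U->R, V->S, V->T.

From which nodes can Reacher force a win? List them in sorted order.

A0 = {M}
A1: add {N, O, Q, U} — N (Reacher) has N→M; O (Reacher) has O→M; Q (Reacher) has Q→M; U (Reacher) has U→M.
A2: add {P, T} — P (Reacher) has P→O; T (Reacher) has T→U.
A3: add {R} — R (Blocker): all of {M, O, T} already in.
A4 = A3; e.g. L (Blocker) can still go to S. Fixed point.
Reacher's winning region = {M, N, O, P, Q, R, T, U}.

M, N, O, P, Q, R, T, U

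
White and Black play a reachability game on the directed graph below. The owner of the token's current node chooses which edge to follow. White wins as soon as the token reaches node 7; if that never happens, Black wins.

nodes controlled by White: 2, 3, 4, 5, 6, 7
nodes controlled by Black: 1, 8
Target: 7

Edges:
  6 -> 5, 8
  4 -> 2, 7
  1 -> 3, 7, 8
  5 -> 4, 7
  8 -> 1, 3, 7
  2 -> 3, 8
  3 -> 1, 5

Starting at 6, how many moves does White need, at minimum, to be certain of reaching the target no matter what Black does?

2

A0 = {7}
A1: add {4, 5} — 4 (White) has 4→7; 5 (White) has 5→7.
A2: add {3, 6} — 3 (White) has 3→5; 6 (White) has 6→5.
6 enters the attractor at level 2, so White can force the target in 2 moves from there.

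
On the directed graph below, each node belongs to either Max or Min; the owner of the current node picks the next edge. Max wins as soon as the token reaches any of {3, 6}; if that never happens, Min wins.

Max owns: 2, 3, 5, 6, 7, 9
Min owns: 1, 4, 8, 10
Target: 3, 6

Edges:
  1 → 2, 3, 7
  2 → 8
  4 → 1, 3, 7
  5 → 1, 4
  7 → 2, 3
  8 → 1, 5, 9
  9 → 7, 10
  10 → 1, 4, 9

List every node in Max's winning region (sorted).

3, 6, 7, 9

A0 = {3, 6}
A1: add {7} — 7 (Max) has 7→3.
A2: add {9} — 9 (Max) has 9→7.
A3 = A2; e.g. 1 (Min) can still go to 2. Fixed point.
Max's winning region = {3, 6, 7, 9}.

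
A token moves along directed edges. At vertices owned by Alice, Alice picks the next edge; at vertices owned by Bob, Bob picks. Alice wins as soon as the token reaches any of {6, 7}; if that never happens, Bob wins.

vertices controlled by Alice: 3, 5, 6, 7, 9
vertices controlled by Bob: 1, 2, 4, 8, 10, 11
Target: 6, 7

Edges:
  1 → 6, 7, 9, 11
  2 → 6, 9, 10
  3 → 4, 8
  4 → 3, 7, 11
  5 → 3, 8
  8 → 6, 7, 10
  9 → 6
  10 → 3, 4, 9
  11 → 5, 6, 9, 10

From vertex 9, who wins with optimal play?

Alice

A0 = {6, 7}
A1: add {9} — 9 (Alice) has 9→6.
A2 = A1; e.g. 1 (Bob) can still go to 11. Fixed point.
9 ∈ A1, so Alice can force the target.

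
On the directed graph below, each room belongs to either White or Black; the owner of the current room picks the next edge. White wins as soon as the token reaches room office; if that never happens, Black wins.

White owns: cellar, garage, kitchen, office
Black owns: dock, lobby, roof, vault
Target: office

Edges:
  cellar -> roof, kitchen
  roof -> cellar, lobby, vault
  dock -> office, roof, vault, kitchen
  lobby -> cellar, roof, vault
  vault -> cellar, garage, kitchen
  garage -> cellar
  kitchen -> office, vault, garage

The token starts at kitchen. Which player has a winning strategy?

A0 = {office}
A1: add {kitchen} — kitchen (White) has kitchen→office.
kitchen ∈ A1, so White can force the target.

White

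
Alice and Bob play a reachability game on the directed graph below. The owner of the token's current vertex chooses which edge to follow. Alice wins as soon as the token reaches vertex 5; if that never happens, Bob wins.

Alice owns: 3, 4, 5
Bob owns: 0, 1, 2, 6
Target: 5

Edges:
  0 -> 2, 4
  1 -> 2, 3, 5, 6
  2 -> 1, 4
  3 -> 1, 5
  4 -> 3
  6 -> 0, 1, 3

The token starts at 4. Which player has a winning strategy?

Alice

A0 = {5}
A1: add {3} — 3 (Alice) has 3→5.
A2: add {4} — 4 (Alice) has 4→3.
A3 = A2; e.g. 0 (Bob) can still go to 2. Fixed point.
4 ∈ A2, so Alice can force the target.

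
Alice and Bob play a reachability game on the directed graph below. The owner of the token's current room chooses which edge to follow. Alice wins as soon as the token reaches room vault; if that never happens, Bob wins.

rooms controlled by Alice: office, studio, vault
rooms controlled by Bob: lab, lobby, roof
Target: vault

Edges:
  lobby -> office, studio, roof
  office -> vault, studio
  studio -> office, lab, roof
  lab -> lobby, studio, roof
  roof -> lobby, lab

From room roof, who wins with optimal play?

Bob

A0 = {vault}
A1: add {office} — office (Alice) has office→vault.
A2: add {studio} — studio (Alice) has studio→office.
A3 = A2; e.g. lobby (Bob) can still go to roof. Fixed point.
roof never enters the attractor, so Bob can avoid the target forever.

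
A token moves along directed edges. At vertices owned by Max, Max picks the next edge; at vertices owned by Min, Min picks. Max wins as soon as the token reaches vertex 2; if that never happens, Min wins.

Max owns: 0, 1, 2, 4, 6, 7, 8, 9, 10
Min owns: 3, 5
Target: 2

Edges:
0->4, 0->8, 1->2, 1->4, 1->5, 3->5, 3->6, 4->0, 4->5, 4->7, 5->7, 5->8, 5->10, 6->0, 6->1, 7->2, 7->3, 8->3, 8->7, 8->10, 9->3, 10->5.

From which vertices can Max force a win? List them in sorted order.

A0 = {2}
A1: add {1, 7} — 1 (Max) has 1→2; 7 (Max) has 7→2.
A2: add {4, 6, 8} — 4 (Max) has 4→7; 6 (Max) has 6→1; 8 (Max) has 8→7.
A3: add {0} — 0 (Max) has 0→4.
A4 = A3; e.g. 3 (Min) can still go to 5. Fixed point.
Max's winning region = {0, 1, 2, 4, 6, 7, 8}.

0, 1, 2, 4, 6, 7, 8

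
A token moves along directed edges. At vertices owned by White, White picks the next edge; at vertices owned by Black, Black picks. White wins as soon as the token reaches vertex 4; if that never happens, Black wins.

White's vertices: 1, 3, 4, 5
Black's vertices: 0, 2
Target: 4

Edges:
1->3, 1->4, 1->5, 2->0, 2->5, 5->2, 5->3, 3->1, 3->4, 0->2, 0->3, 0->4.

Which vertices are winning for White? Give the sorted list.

1, 3, 4, 5

A0 = {4}
A1: add {1, 3} — 1 (White) has 1→4; 3 (White) has 3→4.
A2: add {5} — 5 (White) has 5→3.
A3 = A2; e.g. 0 (Black) can still go to 2. Fixed point.
White's winning region = {1, 3, 4, 5}.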